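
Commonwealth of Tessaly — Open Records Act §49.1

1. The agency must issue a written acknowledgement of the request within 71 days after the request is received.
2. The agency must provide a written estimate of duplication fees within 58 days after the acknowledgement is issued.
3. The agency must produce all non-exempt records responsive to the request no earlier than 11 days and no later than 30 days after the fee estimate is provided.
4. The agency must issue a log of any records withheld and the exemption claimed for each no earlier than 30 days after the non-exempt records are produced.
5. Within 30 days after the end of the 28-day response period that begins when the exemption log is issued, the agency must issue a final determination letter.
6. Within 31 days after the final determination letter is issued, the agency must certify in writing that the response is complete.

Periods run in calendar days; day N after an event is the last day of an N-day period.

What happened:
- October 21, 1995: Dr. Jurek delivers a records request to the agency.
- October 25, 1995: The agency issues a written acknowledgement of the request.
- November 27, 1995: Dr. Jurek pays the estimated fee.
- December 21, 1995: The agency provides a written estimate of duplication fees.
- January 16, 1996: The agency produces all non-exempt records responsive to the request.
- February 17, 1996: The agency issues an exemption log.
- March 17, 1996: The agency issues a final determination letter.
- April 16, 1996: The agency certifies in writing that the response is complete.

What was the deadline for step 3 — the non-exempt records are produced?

January 20, 1996

Step 3 runs from December 21, 1995, when the fee estimate is provided. The window is 11–30 days after December 21, 1995; it closes on January 20, 1996.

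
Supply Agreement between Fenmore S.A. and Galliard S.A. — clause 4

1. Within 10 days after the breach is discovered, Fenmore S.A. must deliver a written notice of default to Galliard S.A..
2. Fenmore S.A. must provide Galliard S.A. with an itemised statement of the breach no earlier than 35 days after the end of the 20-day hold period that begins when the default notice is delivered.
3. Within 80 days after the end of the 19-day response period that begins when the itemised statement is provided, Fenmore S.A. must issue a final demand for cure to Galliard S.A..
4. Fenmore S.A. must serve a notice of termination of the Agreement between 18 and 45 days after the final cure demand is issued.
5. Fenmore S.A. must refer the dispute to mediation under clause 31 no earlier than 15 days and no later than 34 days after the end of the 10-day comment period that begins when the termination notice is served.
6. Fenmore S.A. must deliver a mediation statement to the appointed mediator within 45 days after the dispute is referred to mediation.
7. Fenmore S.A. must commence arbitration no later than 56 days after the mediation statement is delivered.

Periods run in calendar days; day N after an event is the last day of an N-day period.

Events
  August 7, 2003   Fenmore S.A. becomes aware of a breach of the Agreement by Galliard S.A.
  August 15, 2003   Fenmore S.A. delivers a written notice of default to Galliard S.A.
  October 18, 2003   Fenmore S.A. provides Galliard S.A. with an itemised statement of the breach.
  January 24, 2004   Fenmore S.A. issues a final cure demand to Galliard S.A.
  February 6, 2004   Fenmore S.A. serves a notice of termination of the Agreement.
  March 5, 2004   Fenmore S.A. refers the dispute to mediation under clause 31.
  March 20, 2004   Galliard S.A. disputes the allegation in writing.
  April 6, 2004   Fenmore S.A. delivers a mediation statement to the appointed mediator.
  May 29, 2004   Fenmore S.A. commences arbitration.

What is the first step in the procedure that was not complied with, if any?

Step 1 — counting 10 days from August 7, 2003 (when the breach is discovered) gives a deadline of August 17, 2003; done August 15, 2003 — timely.
Step 2 — must wait 35 days from September 4, 2003 (end of the 20-day hold period, which began when the default notice is delivered on August 15, 2003), so not before October 9, 2003; done October 18, 2003, after the minimum wait.
Step 3 — counting 80 days from November 6, 2003 (end of the 19-day response period, which began when the itemised statement is provided on October 18, 2003) gives a deadline of January 25, 2004; done January 24, 2004 — timely.
Step 4 — 18 and 45 days from January 24, 2004 (when the final cure demand is issued) are February 11, 2004 and March 9, 2004 respectively; done February 6, 2004 — 5 days before the window opened.

Step 4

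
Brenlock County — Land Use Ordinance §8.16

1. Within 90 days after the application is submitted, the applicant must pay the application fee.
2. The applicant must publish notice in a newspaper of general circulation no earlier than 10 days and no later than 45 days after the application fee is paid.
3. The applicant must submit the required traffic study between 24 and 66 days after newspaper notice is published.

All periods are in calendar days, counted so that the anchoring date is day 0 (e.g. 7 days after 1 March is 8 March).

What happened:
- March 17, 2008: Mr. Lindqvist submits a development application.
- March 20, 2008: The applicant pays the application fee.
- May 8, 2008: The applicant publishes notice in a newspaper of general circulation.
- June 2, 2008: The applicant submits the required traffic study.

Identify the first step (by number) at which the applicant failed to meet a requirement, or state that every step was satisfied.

Step 1: 90 days after March 17, 2008 (when the application is submitted) is June 15, 2008; done March 20, 2008 — timely.
Step 2: the window is 10–45 days after March 20, 2008 (when the application fee is paid), so March 30, 2008 through May 4, 2008; May 8, 2008 is 4 days past the end of the window.

Step 2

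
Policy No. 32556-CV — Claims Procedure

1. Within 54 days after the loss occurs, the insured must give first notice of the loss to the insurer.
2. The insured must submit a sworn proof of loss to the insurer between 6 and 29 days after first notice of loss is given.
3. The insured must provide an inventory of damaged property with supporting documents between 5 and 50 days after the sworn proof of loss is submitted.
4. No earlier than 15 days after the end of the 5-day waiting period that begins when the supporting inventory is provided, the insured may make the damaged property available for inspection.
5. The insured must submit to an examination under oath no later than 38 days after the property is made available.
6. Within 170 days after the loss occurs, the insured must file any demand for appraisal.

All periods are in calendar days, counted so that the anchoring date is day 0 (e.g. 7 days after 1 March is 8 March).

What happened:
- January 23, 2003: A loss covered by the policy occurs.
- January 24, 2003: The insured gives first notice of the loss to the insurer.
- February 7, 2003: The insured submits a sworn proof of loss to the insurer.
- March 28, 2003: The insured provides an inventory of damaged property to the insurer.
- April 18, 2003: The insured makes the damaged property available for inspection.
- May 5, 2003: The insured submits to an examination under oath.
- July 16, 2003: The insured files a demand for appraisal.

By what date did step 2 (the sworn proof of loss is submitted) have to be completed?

February 22, 2003

Step 2 runs from January 24, 2003, when first notice of loss is given. The window is 6–29 days after January 24, 2003; it closes on February 22, 2003.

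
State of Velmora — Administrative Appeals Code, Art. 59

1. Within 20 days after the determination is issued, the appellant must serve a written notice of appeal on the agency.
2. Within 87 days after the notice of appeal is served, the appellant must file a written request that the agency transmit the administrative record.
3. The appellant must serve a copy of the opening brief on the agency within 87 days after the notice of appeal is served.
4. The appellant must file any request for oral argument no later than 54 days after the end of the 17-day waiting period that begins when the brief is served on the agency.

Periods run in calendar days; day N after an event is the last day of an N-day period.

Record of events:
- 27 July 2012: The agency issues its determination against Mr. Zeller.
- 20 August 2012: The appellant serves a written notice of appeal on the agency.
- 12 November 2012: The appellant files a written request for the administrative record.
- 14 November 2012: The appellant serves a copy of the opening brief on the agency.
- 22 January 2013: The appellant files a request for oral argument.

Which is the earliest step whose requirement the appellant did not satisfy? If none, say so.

Step 1: 20 days after 27 July 2012 (when the determination is issued) is 16 August 2012; done 20 August 2012 — 4 days late.

Step 1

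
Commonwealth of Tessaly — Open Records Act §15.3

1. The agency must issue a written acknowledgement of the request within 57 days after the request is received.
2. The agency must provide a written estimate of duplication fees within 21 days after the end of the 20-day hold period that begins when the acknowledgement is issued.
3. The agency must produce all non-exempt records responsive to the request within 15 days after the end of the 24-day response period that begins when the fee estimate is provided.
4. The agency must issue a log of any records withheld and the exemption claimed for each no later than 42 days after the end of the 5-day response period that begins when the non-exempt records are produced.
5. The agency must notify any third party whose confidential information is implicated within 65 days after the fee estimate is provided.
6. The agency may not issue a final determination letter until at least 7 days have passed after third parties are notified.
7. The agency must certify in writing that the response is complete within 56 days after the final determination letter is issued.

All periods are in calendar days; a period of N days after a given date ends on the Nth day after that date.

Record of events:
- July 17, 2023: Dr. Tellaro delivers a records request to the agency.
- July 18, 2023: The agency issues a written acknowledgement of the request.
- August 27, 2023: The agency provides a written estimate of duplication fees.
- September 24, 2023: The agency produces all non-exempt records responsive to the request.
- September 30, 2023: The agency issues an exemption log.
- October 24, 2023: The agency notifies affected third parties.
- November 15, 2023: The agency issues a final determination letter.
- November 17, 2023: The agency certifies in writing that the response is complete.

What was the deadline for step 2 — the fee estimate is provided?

August 28, 2023

The acknowledgement is issued on July 18, 2023; the 20-day hold period therefore ends August 7, 2023, and step 2 runs from that date. 21 days after August 7, 2023 is August 28, 2023.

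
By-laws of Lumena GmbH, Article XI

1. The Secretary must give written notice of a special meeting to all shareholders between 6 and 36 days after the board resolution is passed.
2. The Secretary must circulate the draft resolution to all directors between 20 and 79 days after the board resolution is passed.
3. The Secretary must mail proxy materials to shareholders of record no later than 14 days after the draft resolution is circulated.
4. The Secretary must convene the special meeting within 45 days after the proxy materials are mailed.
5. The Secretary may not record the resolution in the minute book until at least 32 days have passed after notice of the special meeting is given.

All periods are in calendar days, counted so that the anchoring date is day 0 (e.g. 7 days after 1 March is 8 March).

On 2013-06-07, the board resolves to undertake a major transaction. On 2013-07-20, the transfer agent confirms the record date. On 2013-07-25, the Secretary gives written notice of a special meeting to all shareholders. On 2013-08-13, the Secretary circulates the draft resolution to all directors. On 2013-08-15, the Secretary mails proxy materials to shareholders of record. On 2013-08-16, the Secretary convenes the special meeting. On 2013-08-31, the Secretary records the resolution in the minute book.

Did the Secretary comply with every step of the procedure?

No

Step 1: the window is 6–36 days after 2013-06-07 (when the board resolution is passed), so 2013-06-13 through 2013-07-13; done 2013-07-25 — 12 days after the window closed.
That is the first point of non-compliance.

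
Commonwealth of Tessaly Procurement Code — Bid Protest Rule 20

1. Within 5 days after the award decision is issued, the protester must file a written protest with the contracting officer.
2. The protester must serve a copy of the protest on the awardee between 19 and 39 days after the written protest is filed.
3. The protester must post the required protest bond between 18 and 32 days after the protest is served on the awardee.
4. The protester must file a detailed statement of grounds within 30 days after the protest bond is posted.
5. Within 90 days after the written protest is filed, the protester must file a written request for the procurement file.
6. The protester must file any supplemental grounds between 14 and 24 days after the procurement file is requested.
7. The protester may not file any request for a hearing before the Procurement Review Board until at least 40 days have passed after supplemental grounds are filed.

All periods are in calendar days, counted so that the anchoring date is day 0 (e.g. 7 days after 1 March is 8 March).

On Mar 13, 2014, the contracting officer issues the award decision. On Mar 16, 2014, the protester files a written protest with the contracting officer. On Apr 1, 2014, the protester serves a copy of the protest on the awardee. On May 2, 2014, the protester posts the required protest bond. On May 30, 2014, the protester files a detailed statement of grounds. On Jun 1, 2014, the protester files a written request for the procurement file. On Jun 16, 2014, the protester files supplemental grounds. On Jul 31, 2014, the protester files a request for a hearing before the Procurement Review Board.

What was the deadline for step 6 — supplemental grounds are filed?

Jun 25, 2014

Step 6 runs from Jun 1, 2014, when the procurement file is requested. The window is 14–24 days after Jun 1, 2014; it closes on Jun 25, 2014.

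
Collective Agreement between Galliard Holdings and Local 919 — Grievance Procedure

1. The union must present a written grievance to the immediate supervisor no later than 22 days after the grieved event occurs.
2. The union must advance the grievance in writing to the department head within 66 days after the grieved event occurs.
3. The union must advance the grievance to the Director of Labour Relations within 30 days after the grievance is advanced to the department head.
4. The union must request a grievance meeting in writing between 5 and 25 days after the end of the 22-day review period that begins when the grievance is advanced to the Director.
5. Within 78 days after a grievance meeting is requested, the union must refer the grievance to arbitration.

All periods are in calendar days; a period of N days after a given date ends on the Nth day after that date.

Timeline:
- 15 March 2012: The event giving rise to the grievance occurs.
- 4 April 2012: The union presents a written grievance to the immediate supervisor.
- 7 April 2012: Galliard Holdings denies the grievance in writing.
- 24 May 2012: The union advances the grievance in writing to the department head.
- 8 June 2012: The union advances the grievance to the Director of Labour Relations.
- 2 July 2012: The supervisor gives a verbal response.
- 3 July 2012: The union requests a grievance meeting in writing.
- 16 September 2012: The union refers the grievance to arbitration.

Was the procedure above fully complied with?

No

Step 1 — counting 22 days from 15 March 2012 (when the grieved event occurs) gives a deadline of 6 April 2012; completed 4 April 2012, before the deadline.
Step 2 — counting 66 days from 15 March 2012 (when the grieved event occurs) gives a deadline of 20 May 2012; not done until 24 May 2012, 4 days after the deadline.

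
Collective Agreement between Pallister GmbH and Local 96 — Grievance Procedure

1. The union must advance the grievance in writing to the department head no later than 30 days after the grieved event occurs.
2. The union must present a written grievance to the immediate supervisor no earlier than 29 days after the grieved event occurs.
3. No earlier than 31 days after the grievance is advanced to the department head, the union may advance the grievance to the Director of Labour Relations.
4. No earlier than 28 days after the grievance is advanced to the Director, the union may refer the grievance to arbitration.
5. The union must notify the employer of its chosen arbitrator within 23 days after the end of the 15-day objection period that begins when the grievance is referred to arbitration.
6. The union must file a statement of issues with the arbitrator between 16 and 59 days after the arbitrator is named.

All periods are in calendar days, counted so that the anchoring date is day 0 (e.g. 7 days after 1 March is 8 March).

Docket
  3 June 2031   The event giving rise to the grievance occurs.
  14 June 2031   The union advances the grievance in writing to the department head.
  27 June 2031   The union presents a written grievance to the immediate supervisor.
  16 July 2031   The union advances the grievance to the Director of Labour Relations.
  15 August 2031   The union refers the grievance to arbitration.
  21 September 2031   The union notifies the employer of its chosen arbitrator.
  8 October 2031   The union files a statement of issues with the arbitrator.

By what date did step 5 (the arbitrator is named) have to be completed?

22 September 2031

The grievance is referred to arbitration on 15 August 2031; the 15-day objection period therefore ends 30 August 2031, and step 5 runs from that date. 23 days after 30 August 2031 is 22 September 2031.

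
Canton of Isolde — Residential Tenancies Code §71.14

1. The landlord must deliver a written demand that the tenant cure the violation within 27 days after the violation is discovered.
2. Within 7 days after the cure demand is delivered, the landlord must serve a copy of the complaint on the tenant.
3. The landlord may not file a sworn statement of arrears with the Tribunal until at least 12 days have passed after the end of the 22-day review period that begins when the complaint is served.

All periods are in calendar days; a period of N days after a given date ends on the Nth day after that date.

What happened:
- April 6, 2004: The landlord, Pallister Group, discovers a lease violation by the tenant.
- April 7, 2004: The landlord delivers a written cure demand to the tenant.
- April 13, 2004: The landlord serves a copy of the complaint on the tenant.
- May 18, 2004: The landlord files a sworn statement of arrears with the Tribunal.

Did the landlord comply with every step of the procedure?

Yes

Step 1: 27 days after April 6, 2004 (when the violation is discovered) is May 3, 2004; completed April 7, 2004, before the deadline.
Step 2: 7 days after April 7, 2004 (when the cure demand is delivered) is April 14, 2004; done April 13, 2004 — timely.
Step 3: the earliest permitted date is 12 days after May 5, 2004 (end of the 22-day review period, which began when the complaint is served on April 13, 2004), i.e. May 17, 2004; done May 18, 2004, after the minimum wait.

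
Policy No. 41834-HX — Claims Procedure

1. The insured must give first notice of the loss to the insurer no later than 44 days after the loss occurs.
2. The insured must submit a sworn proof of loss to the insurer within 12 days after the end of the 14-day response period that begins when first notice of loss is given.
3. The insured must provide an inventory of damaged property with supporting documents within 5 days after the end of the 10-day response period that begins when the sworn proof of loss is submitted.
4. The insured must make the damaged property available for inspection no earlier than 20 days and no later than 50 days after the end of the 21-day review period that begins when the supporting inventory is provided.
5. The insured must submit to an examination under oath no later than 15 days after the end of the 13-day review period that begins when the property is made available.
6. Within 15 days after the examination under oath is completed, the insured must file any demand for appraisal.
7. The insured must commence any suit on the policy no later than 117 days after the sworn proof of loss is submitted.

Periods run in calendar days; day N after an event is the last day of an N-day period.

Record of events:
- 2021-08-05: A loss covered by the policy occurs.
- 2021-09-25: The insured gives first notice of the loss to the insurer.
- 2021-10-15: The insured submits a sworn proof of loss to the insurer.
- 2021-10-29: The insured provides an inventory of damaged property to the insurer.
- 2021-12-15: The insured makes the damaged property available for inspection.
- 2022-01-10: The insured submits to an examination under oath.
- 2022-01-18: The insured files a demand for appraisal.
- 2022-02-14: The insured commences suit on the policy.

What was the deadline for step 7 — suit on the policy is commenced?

Step 7 runs from 2021-10-15, when the sworn proof of loss is submitted. 117 days after 2021-10-15 is 2022-02-09.

2022-02-09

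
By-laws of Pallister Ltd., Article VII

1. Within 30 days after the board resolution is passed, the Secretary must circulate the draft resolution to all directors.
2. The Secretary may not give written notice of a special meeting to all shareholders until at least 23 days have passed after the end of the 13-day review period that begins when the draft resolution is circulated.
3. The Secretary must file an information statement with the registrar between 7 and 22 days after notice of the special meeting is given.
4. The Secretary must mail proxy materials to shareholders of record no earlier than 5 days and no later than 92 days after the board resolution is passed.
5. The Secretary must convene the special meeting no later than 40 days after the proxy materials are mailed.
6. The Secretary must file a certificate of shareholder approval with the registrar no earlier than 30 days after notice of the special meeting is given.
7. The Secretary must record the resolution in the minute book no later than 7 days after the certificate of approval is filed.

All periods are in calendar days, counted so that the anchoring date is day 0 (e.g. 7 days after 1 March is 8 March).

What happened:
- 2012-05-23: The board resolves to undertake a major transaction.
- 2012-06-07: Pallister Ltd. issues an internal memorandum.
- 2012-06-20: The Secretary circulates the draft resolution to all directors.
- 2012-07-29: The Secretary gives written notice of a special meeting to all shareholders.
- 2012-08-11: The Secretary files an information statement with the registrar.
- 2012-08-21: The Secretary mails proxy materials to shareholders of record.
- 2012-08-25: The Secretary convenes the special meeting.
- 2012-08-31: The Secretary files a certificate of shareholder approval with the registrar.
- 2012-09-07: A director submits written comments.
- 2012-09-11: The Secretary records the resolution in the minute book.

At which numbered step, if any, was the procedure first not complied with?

Step 7

Step 1 — counting 30 days from 2012-05-23 (when the board resolution is passed) gives a deadline of 2012-06-22; 2012-06-20 is within that limit.
Step 2 — must wait 23 days from 2012-07-03 (end of the 13-day review period, which began when the draft resolution is circulated on 2012-06-20), so not before 2012-07-26; done 2012-07-29, after the minimum wait.
Step 3 — 7 and 22 days from 2012-07-29 (when notice of the special meeting is given) are 2012-08-05 and 2012-08-20 respectively; done 2012-08-11, which is between those dates.
Step 4 — 5 and 92 days from 2012-05-23 (when the board resolution is passed) are 2012-05-28 and 2012-08-23 respectively; done 2012-08-21, which is between those dates.
Step 5 — counting 40 days from 2012-08-21 (when the proxy materials are mailed) gives a deadline of 2012-09-30; done 2012-08-25 — timely.
Step 6 — must wait 30 days from 2012-07-29 (when notice of the special meeting is given), so not before 2012-08-28; done 2012-08-31, after the minimum wait.
Step 7 — counting 7 days from 2012-08-31 (when the certificate of approval is filed) gives a deadline of 2012-09-07; not done until 2012-09-11, 4 days after the deadline.
No need to go further; step 7 was not satisfied.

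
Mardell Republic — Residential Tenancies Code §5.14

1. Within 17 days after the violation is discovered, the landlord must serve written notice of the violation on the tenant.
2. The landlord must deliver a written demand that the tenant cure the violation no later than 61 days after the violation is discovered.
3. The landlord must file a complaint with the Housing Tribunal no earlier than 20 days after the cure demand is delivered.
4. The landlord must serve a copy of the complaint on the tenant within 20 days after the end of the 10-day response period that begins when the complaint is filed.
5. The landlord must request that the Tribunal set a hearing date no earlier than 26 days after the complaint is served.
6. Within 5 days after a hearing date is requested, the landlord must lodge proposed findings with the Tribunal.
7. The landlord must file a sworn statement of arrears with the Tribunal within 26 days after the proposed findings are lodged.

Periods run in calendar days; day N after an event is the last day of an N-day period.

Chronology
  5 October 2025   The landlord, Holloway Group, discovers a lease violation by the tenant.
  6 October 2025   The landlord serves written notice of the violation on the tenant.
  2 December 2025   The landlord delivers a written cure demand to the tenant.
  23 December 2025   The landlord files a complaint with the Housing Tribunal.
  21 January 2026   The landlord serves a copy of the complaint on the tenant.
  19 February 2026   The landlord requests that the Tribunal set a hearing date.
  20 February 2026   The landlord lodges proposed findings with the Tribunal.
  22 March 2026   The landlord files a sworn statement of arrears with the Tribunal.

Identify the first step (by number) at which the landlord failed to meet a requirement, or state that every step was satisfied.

(1) due by 5 October 2025 + 17 days = 22 October 2025; completed 6 October 2025, before the deadline.
(2) due by 5 October 2025 + 61 days = 5 December 2025; done 2 December 2025 — timely.
(3) permitted from 2 December 2025 + 20 days = 22 December 2025 onward; done 23 December 2025 — permitted.
(4) due by 2 January 2026 + 20 days = 22 January 2026; done 21 January 2026 — timely.
(5) permitted from 21 January 2026 + 26 days = 16 February 2026 onward; 19 February 2026 is on or after that date.
(6) due by 19 February 2026 + 5 days = 24 February 2026; done 20 February 2026 — timely.
(7) due by 20 February 2026 + 26 days = 18 March 2026; 22 March 2026 misses that deadline by 4 days.
The procedure was therefore not followed at step 7.

Step 7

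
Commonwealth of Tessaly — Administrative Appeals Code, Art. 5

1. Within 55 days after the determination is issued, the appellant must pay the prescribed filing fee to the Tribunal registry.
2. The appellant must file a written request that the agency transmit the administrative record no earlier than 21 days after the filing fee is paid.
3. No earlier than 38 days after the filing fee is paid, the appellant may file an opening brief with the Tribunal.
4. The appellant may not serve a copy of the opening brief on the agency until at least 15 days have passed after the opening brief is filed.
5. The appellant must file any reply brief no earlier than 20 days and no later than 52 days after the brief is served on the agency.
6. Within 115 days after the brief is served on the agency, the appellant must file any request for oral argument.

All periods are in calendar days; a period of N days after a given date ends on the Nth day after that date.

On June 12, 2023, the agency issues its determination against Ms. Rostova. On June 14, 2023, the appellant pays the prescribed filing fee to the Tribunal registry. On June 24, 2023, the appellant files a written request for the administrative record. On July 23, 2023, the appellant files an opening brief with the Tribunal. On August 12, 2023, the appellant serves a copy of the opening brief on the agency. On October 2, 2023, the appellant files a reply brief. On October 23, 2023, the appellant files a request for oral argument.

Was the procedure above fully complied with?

Step 1 — counting 55 days from June 12, 2023 (when the determination is issued) gives a deadline of August 6, 2023; June 14, 2023 is within that limit.
Step 2 — must wait 21 days from June 14, 2023 (when the filing fee is paid), so not before July 5, 2023; done June 24, 2023 — 11 days too early.
The procedure was therefore not followed at step 2.

No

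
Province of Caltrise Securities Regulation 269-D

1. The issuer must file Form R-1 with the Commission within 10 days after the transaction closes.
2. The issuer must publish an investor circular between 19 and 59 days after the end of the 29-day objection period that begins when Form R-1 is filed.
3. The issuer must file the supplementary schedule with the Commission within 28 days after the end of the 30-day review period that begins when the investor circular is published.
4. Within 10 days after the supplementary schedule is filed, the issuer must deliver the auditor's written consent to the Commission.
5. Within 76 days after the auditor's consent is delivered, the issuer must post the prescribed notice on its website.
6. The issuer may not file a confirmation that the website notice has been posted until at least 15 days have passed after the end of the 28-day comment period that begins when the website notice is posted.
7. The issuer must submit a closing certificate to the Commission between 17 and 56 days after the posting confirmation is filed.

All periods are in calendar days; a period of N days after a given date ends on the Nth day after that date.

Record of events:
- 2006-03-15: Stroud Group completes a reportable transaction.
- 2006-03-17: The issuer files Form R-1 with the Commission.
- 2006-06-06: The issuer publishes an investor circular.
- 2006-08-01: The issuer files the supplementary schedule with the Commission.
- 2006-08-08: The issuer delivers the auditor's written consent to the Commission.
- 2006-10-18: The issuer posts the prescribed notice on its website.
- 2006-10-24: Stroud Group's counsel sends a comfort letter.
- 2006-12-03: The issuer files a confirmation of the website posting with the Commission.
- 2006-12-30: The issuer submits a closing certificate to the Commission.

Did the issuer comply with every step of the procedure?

(1) due by 2006-03-15 + 10 days = 2006-03-25; completed 2006-03-17, before the deadline.
(2) the permitted window runs from 2006-04-15 + 19 = 2006-05-04 to 2006-04-15 + 59 = 2006-06-13; done 2006-06-06, which is between those dates.
(3) due by 2006-07-06 + 28 days = 2006-08-03; 2006-08-01 is within that limit.
(4) due by 2006-08-01 + 10 days = 2006-08-11; done 2006-08-08 — timely.
(5) due by 2006-08-08 + 76 days = 2006-10-23; 2006-10-18 is within that limit.
(6) permitted from 2006-11-15 + 15 days = 2006-11-30 onward; 2006-12-03 is on or after that date.
(7) the permitted window runs from 2006-12-03 + 17 = 2006-12-20 to 2006-12-03 + 56 = 2007-01-28; done 2006-12-30 — within the window.

Yes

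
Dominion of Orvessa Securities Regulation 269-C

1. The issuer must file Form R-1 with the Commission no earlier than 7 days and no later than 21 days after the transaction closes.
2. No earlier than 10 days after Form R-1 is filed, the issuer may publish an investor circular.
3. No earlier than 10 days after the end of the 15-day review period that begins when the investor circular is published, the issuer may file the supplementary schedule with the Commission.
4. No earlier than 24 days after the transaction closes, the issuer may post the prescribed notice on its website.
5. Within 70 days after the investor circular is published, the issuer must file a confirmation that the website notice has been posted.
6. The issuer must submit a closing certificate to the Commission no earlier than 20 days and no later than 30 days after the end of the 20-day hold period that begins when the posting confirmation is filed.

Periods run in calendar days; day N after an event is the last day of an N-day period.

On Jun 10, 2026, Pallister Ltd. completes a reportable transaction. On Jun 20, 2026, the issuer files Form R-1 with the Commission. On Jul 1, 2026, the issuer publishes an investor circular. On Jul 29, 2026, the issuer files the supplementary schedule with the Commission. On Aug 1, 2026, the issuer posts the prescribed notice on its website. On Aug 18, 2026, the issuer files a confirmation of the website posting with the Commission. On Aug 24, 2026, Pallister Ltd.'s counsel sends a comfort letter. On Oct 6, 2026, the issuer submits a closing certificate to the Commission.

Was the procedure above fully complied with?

Yes

(1) the permitted window runs from Jun 10, 2026 + 7 = Jun 17, 2026 to Jun 10, 2026 + 21 = Jul 1, 2026; done Jun 20, 2026, which is between those dates.
(2) permitted from Jun 20, 2026 + 10 days = Jun 30, 2026 onward; Jul 1, 2026 is on or after that date.
(3) permitted from Jul 16, 2026 + 10 days = Jul 26, 2026 onward; Jul 29, 2026 is on or after that date.
(4) permitted from Jun 10, 2026 + 24 days = Jul 4, 2026 onward; done Aug 1, 2026 — permitted.
(5) due by Jul 1, 2026 + 70 days = Sep 9, 2026; completed Aug 18, 2026, before the deadline.
(6) the permitted window runs from Sep 7, 2026 + 20 = Sep 27, 2026 to Sep 7, 2026 + 30 = Oct 7, 2026; Oct 6, 2026 falls inside that range.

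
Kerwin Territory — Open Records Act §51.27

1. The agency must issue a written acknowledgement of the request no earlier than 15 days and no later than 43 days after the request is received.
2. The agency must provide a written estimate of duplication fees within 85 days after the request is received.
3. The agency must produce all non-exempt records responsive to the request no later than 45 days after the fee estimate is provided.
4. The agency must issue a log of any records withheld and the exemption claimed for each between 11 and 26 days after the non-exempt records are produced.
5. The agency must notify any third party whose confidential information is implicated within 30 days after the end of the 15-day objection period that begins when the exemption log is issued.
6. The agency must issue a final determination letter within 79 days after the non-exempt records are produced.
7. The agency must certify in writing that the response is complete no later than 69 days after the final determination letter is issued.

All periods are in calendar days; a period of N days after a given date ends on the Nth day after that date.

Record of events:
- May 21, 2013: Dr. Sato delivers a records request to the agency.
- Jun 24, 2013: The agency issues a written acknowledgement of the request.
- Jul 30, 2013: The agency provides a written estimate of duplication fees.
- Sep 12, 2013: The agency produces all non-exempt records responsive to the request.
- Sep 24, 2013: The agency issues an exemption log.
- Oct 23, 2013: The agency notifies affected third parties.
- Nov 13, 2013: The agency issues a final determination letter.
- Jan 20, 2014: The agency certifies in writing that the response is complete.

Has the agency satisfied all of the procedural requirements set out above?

(1) the permitted window runs from May 21, 2013 + 15 = Jun 5, 2013 to May 21, 2013 + 43 = Jul 3, 2013; Jun 24, 2013 falls inside that range.
(2) due by May 21, 2013 + 85 days = Aug 14, 2013; completed Jul 30, 2013, before the deadline.
(3) due by Jul 30, 2013 + 45 days = Sep 13, 2013; completed Sep 12, 2013, before the deadline.
(4) the permitted window runs from Sep 12, 2013 + 11 = Sep 23, 2013 to Sep 12, 2013 + 26 = Oct 8, 2013; done Sep 24, 2013, which is between those dates.
(5) due by Oct 9, 2013 + 30 days = Nov 8, 2013; Oct 23, 2013 is within that limit.
(6) due by Sep 12, 2013 + 79 days = Nov 30, 2013; completed Nov 13, 2013, before the deadline.
(7) due by Nov 13, 2013 + 69 days = Jan 21, 2014; Jan 20, 2014 is within that limit.

Yes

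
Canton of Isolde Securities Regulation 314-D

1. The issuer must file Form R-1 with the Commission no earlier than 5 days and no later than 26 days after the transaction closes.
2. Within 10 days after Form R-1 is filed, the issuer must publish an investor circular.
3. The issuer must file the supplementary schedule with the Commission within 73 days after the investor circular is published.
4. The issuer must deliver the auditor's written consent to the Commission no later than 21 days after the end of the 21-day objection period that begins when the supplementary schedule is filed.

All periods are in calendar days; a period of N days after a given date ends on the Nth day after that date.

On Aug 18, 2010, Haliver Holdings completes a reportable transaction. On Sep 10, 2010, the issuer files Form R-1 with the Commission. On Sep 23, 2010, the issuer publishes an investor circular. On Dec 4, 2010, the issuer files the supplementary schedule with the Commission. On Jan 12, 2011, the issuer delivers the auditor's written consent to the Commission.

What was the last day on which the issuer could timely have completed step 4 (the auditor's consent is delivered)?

The supplementary schedule is filed on Dec 4, 2010; the 21-day objection period therefore ends Dec 25, 2010, and step 4 runs from that date. 21 days after Dec 25, 2010 is Jan 15, 2011.

Jan 15, 2011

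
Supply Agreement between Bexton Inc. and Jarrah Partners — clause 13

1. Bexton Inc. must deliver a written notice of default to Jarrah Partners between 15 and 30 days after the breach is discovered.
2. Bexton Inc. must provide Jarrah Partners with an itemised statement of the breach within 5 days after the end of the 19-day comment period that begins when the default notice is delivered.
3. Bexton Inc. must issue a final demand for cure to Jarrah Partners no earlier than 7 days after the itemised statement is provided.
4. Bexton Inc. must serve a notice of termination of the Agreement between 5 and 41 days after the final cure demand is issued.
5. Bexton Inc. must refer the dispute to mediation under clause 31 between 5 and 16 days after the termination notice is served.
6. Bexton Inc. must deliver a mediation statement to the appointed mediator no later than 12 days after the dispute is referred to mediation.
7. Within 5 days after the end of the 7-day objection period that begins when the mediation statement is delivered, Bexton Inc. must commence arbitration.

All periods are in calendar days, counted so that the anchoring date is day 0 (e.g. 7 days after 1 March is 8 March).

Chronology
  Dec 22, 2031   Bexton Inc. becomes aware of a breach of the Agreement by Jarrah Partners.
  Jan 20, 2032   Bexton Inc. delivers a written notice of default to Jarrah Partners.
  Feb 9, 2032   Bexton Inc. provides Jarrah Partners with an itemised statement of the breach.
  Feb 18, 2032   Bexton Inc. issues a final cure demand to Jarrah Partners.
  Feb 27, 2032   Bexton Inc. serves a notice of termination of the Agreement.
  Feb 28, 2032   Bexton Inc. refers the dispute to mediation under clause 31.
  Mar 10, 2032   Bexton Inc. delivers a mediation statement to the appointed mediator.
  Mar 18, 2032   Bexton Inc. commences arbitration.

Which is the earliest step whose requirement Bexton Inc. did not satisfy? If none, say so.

Step 5

Step 1: the window is 15–30 days after Dec 22, 2031 (when the breach is discovered), so Jan 6, 2032 through Jan 21, 2032; done Jan 20, 2032, which is between those dates.
Step 2: 5 days after Feb 8, 2032 (end of the 19-day comment period, which began when the default notice is delivered on Jan 20, 2032) is Feb 13, 2032; done Feb 9, 2032 — timely.
Step 3: the earliest permitted date is 7 days after Feb 9, 2032 (when the itemised statement is provided), i.e. Feb 16, 2032; done Feb 18, 2032, after the minimum wait.
Step 4: the window is 5–41 days after Feb 18, 2032 (when the final cure demand is issued), so Feb 23, 2032 through Mar 30, 2032; done Feb 27, 2032, which is between those dates.
Step 5: the window is 5–16 days after Feb 27, 2032 (when the termination notice is served), so Mar 3, 2032 through Mar 14, 2032; done Feb 28, 2032 — 4 days before the window opened.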